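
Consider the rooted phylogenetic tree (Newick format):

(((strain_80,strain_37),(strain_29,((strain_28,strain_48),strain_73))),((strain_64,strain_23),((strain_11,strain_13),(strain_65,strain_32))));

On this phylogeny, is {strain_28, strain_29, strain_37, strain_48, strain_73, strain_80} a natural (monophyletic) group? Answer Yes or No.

Yes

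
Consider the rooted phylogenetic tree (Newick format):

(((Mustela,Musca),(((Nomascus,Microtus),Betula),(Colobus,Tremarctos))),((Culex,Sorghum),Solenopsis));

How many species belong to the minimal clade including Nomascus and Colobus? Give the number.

5

The MRCA of Nomascus and Colobus is the node subtending (((Nomascus,Microtus),Betula),(Colobus,Tremarctos)).
That clade contains 5 terminal taxa: Betula, Colobus, Microtus, Nomascus, Tremarctos.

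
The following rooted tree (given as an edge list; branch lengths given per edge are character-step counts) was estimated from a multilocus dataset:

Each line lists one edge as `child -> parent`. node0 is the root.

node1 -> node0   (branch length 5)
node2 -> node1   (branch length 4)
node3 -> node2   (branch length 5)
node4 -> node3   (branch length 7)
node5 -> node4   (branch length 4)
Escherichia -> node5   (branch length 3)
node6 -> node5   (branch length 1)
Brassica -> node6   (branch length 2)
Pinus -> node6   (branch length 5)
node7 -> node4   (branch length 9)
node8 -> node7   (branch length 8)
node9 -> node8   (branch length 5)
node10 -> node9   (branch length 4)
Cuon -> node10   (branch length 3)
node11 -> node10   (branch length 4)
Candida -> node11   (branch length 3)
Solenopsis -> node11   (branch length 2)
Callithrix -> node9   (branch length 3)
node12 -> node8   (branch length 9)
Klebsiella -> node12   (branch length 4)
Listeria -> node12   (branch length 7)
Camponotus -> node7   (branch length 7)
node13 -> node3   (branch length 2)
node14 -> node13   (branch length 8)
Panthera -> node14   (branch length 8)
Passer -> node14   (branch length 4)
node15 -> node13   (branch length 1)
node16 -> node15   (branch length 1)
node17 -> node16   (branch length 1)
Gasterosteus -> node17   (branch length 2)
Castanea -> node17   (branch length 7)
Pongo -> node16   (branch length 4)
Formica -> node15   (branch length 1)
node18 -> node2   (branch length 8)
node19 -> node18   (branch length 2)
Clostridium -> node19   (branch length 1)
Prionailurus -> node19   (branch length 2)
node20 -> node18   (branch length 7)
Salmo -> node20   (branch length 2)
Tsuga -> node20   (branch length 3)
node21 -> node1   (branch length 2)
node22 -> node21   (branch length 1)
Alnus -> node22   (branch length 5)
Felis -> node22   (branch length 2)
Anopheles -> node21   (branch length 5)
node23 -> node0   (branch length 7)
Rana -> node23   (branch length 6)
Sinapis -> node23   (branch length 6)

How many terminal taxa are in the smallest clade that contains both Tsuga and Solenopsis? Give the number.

20

The MRCA of Tsuga and Solenopsis is the node subtending ((((Escherichia,(Brassica,Pinus)),((((Cuon,(Candida,Solenopsis)),Callithrix),(Klebsiella,Listeria)),Camponotus)),((Panthera,Passer),(((Gasterosteus,Castanea),Pongo),Formica))),((Clostridium,Prionailurus),(Salmo,Tsuga))).
That clade contains 20 terminal taxa: Brassica, Callithrix, Camponotus, Candida, Castanea, Clostridium, Cuon, Escherichia, Formica, Gasterosteus, Klebsiella, Listeria, Panthera, Passer, Pinus, Pongo, Prionailurus, Salmo, Solenopsis, Tsuga.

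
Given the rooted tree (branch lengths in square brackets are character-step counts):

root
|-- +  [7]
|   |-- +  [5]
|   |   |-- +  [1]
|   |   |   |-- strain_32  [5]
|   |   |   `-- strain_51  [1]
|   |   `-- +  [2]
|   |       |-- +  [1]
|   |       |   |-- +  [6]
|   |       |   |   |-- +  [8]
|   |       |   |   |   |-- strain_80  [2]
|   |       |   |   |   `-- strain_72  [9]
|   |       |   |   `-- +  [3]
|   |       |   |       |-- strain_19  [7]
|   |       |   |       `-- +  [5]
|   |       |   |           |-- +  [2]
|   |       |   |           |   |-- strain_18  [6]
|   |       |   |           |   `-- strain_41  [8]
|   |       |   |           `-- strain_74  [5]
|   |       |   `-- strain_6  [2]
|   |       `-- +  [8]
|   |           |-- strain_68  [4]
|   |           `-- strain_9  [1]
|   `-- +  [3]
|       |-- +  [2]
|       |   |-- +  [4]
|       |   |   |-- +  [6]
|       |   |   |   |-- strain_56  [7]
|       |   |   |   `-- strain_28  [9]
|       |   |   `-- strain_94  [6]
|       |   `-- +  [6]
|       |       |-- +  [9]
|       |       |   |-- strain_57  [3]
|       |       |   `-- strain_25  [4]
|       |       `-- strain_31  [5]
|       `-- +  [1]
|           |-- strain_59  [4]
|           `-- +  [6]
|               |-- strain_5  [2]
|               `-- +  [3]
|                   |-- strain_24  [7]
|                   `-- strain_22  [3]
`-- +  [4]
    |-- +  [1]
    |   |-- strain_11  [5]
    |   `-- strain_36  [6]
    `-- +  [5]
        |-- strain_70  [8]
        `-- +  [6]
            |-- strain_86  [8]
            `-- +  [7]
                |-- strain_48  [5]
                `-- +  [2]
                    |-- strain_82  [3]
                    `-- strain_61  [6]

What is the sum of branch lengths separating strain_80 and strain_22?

40

The path runs strain_80 → … → MRCA → … → strain_22; the MRCA is the node subtending (((strain_32,strain_51),((((strain_80,strain_72),(strain_19,((strain_18,strain_41),strain_74))),strain_6),(strain_68,strain_9))),((((strain_56,strain_28),strain_94),((strain_57,strain_25),strain_31)),(strain_59,(strain_5,(strain_24,strain_22))))).
Branch lengths along that path: 2 + 8 + 6 + 1 + 2 + 5 + 3 + 1 + 6 + 3 + 3 = 40.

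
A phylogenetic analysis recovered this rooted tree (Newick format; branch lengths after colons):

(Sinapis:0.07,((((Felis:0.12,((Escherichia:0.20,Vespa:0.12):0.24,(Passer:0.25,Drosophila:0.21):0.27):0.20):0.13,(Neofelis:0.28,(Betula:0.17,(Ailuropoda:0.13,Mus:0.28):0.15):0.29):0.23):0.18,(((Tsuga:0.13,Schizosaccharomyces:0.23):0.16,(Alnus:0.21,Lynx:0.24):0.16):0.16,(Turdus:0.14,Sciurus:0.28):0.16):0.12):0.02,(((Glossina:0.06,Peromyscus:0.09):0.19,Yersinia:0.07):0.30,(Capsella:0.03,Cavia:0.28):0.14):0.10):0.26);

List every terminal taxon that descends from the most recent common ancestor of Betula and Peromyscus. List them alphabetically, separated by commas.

Tracing Betula: it sits inside (Betula,(Ailuropoda,Mus)).
Tracing Peromyscus: it sits inside (Glossina,Peromyscus).
The smallest clade enclosing both is ((((Felis,((Escherichia,Vespa),(Passer,Drosophila))),(Neofelis,(Betula,(Ailuropoda,Mus)))),(((Tsuga,Schizosaccharomyces),(Alnus,Lynx)),(Turdus,Sciurus))),(((Glossina,Peromyscus),Yersinia),(Capsella,Cavia))); the answer is its 20 terminal taxa in alphabetical order.

Ailuropoda, Alnus, Betula, Capsella, Cavia, Drosophila, Escherichia, Felis, Glossina, Lynx, Mus, Neofelis, Passer, Peromyscus, Schizosaccharomyces, Sciurus, Tsuga, Turdus, Vespa, Yersinia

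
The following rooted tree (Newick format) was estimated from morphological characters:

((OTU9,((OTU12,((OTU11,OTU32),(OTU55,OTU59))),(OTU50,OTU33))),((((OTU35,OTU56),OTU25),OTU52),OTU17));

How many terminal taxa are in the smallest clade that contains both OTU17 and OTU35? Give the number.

5

The MRCA of OTU17 and OTU35 is the node subtending ((((OTU35,OTU56),OTU25),OTU52),OTU17).
That clade contains 5 terminal taxa: OTU17, OTU25, OTU35, OTU52, OTU56.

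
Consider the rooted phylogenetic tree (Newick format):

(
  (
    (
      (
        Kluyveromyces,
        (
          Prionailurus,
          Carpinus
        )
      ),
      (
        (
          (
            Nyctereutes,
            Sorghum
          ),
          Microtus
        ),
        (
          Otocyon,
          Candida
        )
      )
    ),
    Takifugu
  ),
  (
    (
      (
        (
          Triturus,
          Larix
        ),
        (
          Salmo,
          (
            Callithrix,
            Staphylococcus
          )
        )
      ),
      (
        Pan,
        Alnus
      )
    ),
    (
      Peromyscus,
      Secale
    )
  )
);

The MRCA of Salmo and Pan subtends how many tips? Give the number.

7

The MRCA of Salmo and Pan is the node subtending (((Triturus,Larix),(Salmo,(Callithrix,Staphylococcus))),(Pan,Alnus)).
That clade contains 7 terminal taxa: Alnus, Callithrix, Larix, Pan, Salmo, Staphylococcus, Triturus.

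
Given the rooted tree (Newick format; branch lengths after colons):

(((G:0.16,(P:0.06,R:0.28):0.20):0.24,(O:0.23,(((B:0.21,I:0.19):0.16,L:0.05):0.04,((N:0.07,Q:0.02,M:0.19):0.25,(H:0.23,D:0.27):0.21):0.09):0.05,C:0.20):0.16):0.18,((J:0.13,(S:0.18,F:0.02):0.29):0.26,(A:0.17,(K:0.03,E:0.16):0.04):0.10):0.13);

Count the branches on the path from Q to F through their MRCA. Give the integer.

The MRCA of Q and F is the root of the tree.
From Q up to that node: 6 branches. From F up to the same node: 4 branches. Total: 6 + 4 = 10.

10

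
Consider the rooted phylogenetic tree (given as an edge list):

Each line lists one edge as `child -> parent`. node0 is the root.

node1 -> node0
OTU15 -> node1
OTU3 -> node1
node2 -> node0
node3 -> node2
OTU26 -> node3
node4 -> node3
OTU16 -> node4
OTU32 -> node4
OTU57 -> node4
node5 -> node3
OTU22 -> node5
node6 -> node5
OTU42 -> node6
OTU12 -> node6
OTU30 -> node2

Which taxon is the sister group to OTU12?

OTU42

OTU12 attaches to the tree at the node subtending (OTU42,OTU12).
The other lineage descending from that same node — the sister group — is the single tip OTU42.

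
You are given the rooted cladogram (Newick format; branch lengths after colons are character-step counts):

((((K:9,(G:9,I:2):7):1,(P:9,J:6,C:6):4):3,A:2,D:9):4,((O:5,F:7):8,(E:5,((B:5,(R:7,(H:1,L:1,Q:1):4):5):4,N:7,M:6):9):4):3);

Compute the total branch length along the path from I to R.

The path runs I → … → MRCA → … → R; the MRCA is the root of the tree.
Branch lengths along that path: 2 + 7 + 1 + 3 + 4 + 3 + 4 + 9 + 4 + 5 + 7 = 49.

49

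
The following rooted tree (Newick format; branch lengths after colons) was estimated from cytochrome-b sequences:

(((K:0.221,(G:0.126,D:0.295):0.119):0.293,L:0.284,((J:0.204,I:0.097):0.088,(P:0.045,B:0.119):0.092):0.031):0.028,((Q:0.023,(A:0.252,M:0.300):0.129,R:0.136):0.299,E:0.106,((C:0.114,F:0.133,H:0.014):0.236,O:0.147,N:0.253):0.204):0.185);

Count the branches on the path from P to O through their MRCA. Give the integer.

7

The MRCA of P and O is the root of the tree.
From P up to that node: 4 branches. From O up to the same node: 3 branches. Total: 4 + 3 = 7.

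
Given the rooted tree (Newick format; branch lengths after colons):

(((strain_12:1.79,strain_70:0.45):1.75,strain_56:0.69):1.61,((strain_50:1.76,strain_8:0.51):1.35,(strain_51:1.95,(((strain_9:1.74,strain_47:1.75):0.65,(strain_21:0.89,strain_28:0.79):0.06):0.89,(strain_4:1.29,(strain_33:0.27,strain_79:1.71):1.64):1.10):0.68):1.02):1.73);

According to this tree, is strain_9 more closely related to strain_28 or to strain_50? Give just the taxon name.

The MRCA of strain_9 and strain_28 subtends ((strain_9,strain_47),(strain_21,strain_28)) (4 taxa).
The MRCA of strain_9 and strain_50 subtends ((strain_50,strain_8),(strain_51,(((strain_9,strain_47),(strain_21,strain_28)),(strain_4,(strain_33,strain_79))))) (10 taxa).
The first is nested inside the second, so strain_9 shares a more recent common ancestor with strain_28.

strain_28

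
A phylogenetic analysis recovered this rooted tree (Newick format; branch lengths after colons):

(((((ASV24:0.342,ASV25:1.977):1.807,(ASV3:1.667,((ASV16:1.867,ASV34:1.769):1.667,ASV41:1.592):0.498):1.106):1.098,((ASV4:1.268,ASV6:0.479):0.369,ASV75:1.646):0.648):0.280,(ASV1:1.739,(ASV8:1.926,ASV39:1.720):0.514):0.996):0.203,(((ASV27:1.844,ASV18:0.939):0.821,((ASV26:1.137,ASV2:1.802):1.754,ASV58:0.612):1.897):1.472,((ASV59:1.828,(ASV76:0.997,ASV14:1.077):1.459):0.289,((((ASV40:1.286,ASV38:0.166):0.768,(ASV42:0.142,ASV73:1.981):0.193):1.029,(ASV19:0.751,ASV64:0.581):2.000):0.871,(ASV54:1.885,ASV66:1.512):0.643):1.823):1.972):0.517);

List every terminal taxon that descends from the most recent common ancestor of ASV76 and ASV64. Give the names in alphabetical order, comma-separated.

Tracing ASV76: it sits inside (ASV76,ASV14).
Tracing ASV64: it sits inside (ASV19,ASV64).
The smallest clade enclosing both is ((ASV59,(ASV76,ASV14)),((((ASV40,ASV38),(ASV42,ASV73)),(ASV19,ASV64)),(ASV54,ASV66))); the answer is its 11 terminal taxa in alphabetical order.

ASV14, ASV19, ASV38, ASV40, ASV42, ASV54, ASV59, ASV64, ASV66, ASV73, ASV76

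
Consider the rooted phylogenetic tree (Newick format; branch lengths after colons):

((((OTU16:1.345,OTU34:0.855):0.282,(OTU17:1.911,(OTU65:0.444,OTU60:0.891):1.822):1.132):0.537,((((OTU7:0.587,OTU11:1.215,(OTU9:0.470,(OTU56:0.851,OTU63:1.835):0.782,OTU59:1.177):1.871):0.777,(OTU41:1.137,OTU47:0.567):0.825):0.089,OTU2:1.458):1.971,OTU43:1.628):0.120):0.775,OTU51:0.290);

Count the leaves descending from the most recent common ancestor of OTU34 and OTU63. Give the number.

15

The MRCA of OTU34 and OTU63 is the node subtending (((OTU16,OTU34),(OTU17,(OTU65,OTU60))),((((OTU7,OTU11,(OTU9,(OTU56,OTU63),OTU59)),(OTU41,OTU47)),OTU2),OTU43)).
That clade contains 15 terminal taxa: OTU11, OTU16, OTU17, OTU2, OTU34, OTU41, OTU43, OTU47, OTU56, OTU59, OTU60, OTU63, OTU65, OTU7, OTU9.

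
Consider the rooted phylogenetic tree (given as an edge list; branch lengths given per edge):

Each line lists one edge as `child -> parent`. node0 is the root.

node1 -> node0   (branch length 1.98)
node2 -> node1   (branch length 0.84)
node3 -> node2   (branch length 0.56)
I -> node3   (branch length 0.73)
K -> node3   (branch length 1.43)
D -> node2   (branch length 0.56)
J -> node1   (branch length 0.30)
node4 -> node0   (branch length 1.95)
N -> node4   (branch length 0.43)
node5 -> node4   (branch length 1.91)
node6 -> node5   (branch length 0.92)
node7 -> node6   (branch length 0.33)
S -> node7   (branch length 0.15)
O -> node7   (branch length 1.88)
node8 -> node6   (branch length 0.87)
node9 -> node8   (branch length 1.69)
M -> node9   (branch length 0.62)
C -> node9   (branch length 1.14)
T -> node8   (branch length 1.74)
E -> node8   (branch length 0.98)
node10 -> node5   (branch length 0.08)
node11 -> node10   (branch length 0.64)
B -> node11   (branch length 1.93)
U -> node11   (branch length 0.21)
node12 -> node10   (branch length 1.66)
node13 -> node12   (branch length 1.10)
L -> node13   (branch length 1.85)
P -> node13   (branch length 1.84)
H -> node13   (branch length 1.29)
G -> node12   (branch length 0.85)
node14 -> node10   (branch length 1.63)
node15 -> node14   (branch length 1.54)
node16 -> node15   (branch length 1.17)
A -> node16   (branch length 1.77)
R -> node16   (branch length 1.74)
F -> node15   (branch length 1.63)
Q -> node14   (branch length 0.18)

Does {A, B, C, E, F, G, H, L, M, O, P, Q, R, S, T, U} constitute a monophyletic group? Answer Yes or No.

The most recent common ancestor of these taxa subtends (((S,O),((M,C),T,E)),((B,U),((L,P,H),G),(((A,R),F),Q))).
That clade has exactly 16 tips — every listed taxon and nothing else — so the group is monophyletic.

Yes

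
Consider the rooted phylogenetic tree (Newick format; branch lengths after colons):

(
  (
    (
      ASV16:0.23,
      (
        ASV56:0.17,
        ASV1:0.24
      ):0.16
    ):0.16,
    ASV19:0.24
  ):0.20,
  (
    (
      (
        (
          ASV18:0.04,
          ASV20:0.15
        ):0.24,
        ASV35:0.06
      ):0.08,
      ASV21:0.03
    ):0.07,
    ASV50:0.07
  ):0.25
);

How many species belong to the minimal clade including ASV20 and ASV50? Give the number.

The MRCA of ASV20 and ASV50 is the node subtending ((((ASV18,ASV20),ASV35),ASV21),ASV50).
That clade contains 5 terminal taxa: ASV18, ASV20, ASV21, ASV35, ASV50.

5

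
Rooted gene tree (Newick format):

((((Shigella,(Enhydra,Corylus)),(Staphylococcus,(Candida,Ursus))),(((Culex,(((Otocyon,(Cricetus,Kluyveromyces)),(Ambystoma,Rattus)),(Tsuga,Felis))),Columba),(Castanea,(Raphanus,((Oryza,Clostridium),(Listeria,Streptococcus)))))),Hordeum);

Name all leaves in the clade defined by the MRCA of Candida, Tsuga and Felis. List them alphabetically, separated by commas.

Ambystoma, Candida, Castanea, Clostridium, Columba, Corylus, Cricetus, Culex, Enhydra, Felis, Kluyveromyces, Listeria, Oryza, Otocyon, Raphanus, Rattus, Shigella, Staphylococcus, Streptococcus, Tsuga, Ursus

Tracing Candida: it sits inside (Candida,Ursus).
Tracing Tsuga: it sits inside (Tsuga,Felis).
Tracing Felis: it sits inside (Tsuga,Felis).
The smallest clade enclosing all 3 is (((Shigella,(Enhydra,Corylus)),(Staphylococcus,(Candida,Ursus))),(((Culex,(((Otocyon,(Cricetus,Kluyveromyces)),(Ambystoma,Rattus)),(Tsuga,Felis))),Columba),(Castanea,(Raphanus,((Oryza,Clostridium),(Listeria,Streptococcus)))))); the answer is its 21 terminal taxa in alphabetical order.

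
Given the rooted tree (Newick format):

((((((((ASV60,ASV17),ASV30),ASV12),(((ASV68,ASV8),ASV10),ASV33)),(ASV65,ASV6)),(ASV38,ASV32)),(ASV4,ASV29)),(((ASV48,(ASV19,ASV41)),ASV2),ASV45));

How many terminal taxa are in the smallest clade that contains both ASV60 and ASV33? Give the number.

The MRCA of ASV60 and ASV33 is the node subtending ((((ASV60,ASV17),ASV30),ASV12),(((ASV68,ASV8),ASV10),ASV33)).
That clade contains 8 terminal taxa: ASV10, ASV12, ASV17, ASV30, ASV33, ASV60, ASV68, ASV8.

8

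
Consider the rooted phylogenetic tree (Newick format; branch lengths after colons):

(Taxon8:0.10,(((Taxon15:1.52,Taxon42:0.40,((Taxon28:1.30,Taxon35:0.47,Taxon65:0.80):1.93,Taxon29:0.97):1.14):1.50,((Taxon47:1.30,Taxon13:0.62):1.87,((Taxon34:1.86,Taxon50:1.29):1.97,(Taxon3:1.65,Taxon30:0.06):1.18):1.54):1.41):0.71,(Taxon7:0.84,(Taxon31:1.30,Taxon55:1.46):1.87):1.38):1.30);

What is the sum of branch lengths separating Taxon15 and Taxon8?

The path runs Taxon15 → … → MRCA → … → Taxon8; the MRCA is the root of the tree.
Branch lengths along that path: 1.52 + 1.50 + 0.71 + 1.30 + 0.10 = 5.13.

5.13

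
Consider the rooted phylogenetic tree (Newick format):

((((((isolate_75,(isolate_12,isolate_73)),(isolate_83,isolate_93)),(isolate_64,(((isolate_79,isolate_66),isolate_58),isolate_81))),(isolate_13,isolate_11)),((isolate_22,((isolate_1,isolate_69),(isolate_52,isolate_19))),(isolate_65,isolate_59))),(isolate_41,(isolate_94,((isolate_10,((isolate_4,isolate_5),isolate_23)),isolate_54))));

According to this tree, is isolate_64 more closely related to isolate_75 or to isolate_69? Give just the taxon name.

The MRCA of isolate_64 and isolate_75 subtends (((isolate_75,(isolate_12,isolate_73)),(isolate_83,isolate_93)),(isolate_64,(((isolate_79,isolate_66),isolate_58),isolate_81))) (10 taxa).
The MRCA of isolate_64 and isolate_69 subtends (((((isolate_75,(isolate_12,isolate_73)),(isolate_83,isolate_93)),(isolate_64,(((isolate_79,isolate_66),isolate_58),isolate_81))),(isolate_13,isolate_11)),((isolate_22,((isolate_1,isolate_69),(isolate_52,isolate_19))),(isolate_65,isolate_59))) (19 taxa).
The first is nested inside the second, so isolate_64 shares a more recent common ancestor with isolate_75.

isolate_75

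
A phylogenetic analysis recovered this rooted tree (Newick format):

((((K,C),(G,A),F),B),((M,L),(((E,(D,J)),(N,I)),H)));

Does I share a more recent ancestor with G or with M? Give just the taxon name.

The MRCA of I and M subtends ((M,L),(((E,(D,J)),(N,I)),H)) (8 taxa).
The MRCA of I and G is the root, subtending the entire tree (14 taxa).
The first is nested inside the second, so I shares a more recent common ancestor with M.

M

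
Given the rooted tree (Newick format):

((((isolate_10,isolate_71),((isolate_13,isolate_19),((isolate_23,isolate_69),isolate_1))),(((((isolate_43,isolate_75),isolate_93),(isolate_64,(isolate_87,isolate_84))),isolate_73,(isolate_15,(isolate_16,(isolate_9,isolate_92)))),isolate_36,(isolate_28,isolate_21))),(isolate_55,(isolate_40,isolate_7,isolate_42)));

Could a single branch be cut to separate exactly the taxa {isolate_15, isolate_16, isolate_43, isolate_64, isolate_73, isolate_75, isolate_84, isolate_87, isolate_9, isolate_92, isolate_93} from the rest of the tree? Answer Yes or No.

Yes

The most recent common ancestor of these taxa subtends ((((isolate_43,isolate_75),isolate_93),(isolate_64,(isolate_87,isolate_84))),isolate_73,(isolate_15,(isolate_16,(isolate_9,isolate_92)))).
That clade has exactly 11 tips — every listed taxon and nothing else — so the group is monophyletic.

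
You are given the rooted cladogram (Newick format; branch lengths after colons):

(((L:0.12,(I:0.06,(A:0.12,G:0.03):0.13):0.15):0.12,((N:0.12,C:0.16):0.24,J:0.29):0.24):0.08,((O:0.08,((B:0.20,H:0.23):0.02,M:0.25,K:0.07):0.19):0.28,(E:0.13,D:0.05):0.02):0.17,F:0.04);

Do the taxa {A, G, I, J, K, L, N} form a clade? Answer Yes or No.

The MRCA of the listed taxa is the root, so the smallest clade containing them is the whole tree.
That clade also contains B, C, D, E, F, H, M, O, which are not in the proposed group, so the group is not monophyletic.

No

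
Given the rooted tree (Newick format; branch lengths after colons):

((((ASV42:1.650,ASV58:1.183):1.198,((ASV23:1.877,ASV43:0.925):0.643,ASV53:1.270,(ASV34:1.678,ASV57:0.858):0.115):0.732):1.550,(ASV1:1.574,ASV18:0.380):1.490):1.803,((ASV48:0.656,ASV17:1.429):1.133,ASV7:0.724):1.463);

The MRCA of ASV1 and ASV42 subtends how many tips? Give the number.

The MRCA of ASV1 and ASV42 is the node subtending (((ASV42,ASV58),((ASV23,ASV43),ASV53,(ASV34,ASV57))),(ASV1,ASV18)).
That clade contains 9 terminal taxa: ASV1, ASV18, ASV23, ASV34, ASV42, ASV43, ASV53, ASV57, ASV58.

9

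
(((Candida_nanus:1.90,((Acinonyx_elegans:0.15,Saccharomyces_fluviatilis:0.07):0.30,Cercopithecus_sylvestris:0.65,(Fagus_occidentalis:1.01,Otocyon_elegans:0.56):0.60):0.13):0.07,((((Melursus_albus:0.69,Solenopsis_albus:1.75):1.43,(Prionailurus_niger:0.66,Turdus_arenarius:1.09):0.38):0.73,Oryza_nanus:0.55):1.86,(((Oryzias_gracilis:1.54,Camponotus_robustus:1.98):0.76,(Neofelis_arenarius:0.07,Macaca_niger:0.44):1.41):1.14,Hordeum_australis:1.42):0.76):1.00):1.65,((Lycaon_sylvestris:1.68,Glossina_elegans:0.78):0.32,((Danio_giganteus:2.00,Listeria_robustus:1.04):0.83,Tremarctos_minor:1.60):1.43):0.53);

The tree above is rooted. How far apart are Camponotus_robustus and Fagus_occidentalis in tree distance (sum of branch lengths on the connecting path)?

7.45

The path runs Camponotus_robustus → … → MRCA → … → Fagus_occidentalis; the MRCA is the node subtending ((Candida_nanus,((Acinonyx_elegans,Saccharomyces_fluviatilis),Cercopithecus_sylvestris,(Fagus_occidentalis,Otocyon_elegans))),((((Melursus_albus,Solenopsis_albus),(Prionailurus_niger,Turdus_arenarius)),Oryza_nanus),(((Oryzias_gracilis,Camponotus_robustus),(Neofelis_arenarius,Macaca_niger)),Hordeum_australis))).
Branch lengths along that path: 1.98 + 0.76 + 1.14 + 0.76 + 1.00 + 0.07 + 0.13 + 0.60 + 1.01 = 7.45.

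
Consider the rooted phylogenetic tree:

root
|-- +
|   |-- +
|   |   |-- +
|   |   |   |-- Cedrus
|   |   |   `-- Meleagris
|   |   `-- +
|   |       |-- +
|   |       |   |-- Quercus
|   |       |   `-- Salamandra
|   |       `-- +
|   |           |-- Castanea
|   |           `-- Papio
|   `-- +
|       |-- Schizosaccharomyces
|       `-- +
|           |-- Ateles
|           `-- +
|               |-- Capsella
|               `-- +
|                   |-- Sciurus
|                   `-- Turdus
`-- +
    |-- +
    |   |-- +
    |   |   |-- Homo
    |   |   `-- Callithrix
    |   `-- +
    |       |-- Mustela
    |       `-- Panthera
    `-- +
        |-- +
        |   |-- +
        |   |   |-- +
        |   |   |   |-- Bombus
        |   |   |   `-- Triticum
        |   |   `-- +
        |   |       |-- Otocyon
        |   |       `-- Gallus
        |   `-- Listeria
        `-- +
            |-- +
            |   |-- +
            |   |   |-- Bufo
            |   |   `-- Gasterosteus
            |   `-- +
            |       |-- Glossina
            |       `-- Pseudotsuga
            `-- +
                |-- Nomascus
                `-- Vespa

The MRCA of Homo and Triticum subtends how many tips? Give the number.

The MRCA of Homo and Triticum is the node subtending (((Homo,Callithrix),(Mustela,Panthera)),((((Bombus,Triticum),(Otocyon,Gallus)),Listeria),(((Bufo,Gasterosteus),(Glossina,Pseudotsuga)),(Nomascus,Vespa)))).
That clade contains 15 terminal taxa: Bombus, Bufo, Callithrix, Gallus, Gasterosteus, Glossina, Homo, Listeria, Mustela, Nomascus, Otocyon, Panthera, Pseudotsuga, Triticum, Vespa.

15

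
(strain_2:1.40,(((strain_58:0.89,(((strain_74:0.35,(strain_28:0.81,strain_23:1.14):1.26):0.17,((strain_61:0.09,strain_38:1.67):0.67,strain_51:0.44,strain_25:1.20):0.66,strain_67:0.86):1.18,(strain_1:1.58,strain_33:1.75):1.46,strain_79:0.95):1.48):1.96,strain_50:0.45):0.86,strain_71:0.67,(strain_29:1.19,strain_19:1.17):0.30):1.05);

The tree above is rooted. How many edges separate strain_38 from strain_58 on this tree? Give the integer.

The MRCA of strain_38 and strain_58 is the node subtending (strain_58,(((strain_74,(strain_28,strain_23)),((strain_61,strain_38),strain_51,strain_25),strain_67),(strain_1,strain_33),strain_79)).
From strain_38 up to that node: 5 branches. From strain_58 up to the same node: 1 branch. Total: 5 + 1 = 6.

6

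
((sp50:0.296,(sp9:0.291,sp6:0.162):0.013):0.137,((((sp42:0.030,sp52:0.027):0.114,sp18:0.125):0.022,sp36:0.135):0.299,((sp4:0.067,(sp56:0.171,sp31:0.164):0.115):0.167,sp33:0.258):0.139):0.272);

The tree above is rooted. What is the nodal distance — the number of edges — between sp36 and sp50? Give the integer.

The MRCA of sp36 and sp50 is the root of the tree.
From sp36 up to that node: 3 branches. From sp50 up to the same node: 2 branches. Total: 3 + 2 = 5.

5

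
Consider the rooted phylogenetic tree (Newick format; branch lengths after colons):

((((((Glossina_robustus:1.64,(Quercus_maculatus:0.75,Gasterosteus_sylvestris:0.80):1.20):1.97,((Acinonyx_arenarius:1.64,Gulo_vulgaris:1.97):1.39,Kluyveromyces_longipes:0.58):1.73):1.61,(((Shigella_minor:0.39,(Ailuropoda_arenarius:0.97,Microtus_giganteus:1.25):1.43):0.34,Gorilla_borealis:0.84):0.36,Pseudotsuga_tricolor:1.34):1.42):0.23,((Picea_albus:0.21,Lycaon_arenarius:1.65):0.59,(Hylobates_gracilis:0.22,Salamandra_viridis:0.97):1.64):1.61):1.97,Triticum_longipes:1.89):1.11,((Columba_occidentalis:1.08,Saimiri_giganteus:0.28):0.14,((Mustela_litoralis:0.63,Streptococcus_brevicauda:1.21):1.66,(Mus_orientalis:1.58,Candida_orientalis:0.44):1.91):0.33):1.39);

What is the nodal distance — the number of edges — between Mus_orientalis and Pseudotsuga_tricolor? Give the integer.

The MRCA of Mus_orientalis and Pseudotsuga_tricolor is the root of the tree.
From Mus_orientalis up to that node: 4 branches. From Pseudotsuga_tricolor up to the same node: 5 branches. Total: 4 + 5 = 9.

9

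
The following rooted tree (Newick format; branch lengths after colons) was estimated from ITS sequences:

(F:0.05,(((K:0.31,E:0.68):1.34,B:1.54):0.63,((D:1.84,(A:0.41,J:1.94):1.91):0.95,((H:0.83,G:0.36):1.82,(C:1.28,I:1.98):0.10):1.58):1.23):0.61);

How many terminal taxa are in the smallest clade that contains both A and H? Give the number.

7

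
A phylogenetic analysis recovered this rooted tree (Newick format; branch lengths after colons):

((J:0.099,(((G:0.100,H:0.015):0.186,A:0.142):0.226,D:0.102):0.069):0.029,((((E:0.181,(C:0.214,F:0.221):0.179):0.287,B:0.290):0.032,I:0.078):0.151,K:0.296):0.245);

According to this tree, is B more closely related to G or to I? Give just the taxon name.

I

The MRCA of B and I subtends (((E,(C,F)),B),I) (5 taxa).
The MRCA of B and G is the root, subtending the entire tree (11 taxa).
The first is nested inside the second, so B shares a more recent common ancestor with I.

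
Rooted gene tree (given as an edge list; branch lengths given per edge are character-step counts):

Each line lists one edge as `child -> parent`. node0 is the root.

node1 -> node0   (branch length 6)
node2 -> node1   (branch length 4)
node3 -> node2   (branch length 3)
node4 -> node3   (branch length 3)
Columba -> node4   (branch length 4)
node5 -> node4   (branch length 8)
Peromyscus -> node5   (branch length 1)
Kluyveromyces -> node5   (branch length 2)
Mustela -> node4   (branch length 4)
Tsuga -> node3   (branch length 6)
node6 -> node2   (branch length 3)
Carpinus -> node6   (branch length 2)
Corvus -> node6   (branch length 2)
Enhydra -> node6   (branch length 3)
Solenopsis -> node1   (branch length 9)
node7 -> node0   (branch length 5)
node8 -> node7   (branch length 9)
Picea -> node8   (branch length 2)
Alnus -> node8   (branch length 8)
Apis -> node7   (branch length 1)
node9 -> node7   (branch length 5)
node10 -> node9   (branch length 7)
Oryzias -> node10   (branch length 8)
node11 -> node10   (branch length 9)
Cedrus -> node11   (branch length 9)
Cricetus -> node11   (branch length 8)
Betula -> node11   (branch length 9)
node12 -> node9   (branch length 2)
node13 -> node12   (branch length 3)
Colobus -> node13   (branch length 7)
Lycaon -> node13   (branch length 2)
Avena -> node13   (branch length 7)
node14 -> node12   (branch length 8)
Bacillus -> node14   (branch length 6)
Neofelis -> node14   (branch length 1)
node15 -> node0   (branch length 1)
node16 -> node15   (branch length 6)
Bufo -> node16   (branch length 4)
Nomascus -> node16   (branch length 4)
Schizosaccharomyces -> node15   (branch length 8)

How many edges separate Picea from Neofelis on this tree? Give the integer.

The MRCA of Picea and Neofelis is the node subtending ((Picea,Alnus),Apis,((Oryzias,(Cedrus,Cricetus,Betula)),((Colobus,Lycaon,Avena),(Bacillus,Neofelis)))).
From Picea up to that node: 2 branches. From Neofelis up to the same node: 4 branches. Total: 2 + 4 = 6.

6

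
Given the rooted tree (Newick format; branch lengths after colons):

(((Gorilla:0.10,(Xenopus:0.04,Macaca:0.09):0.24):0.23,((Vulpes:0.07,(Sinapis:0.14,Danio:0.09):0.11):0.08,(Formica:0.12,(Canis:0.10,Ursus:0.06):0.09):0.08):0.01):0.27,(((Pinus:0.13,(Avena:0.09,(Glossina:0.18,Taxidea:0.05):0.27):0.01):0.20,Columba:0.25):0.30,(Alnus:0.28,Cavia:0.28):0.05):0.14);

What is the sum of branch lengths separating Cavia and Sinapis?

1.08

The path runs Cavia → … → MRCA → … → Sinapis; the MRCA is the root of the tree.
Branch lengths along that path: 0.28 + 0.05 + 0.14 + 0.27 + 0.01 + 0.08 + 0.11 + 0.14 = 1.08.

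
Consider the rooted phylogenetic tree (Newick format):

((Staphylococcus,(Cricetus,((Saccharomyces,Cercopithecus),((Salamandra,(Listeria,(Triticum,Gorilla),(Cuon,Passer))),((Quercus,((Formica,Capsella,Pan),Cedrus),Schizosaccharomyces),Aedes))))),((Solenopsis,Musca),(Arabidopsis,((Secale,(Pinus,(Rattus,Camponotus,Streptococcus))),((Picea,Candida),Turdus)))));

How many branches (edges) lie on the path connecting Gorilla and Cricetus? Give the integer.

7

The MRCA of Gorilla and Cricetus is the node subtending (Cricetus,((Saccharomyces,Cercopithecus),((Salamandra,(Listeria,(Triticum,Gorilla),(Cuon,Passer))),((Quercus,((Formica,Capsella,Pan),Cedrus),Schizosaccharomyces),Aedes)))).
From Gorilla up to that node: 6 branches. From Cricetus up to the same node: 1 branch. Total: 6 + 1 = 7.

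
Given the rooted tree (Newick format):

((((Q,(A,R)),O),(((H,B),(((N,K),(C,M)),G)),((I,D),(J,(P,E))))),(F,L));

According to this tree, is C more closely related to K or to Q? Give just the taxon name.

K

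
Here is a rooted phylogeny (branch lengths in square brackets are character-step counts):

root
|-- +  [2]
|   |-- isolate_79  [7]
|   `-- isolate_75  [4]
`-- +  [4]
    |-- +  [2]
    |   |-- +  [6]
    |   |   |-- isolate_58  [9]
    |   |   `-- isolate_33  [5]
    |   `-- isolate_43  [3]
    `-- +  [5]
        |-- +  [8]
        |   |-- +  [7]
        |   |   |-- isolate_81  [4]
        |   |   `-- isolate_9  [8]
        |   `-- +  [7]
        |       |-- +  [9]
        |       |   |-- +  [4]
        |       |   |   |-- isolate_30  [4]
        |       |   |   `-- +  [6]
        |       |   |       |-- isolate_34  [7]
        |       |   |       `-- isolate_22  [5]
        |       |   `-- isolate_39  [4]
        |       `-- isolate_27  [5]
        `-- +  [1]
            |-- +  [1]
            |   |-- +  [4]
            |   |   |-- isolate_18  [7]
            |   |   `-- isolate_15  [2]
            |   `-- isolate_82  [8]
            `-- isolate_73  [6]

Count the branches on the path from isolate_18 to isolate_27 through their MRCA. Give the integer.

7

The MRCA of isolate_18 and isolate_27 is the node subtending (((isolate_81,isolate_9),(((isolate_30,(isolate_34,isolate_22)),isolate_39),isolate_27)),(((isolate_18,isolate_15),isolate_82),isolate_73)).
From isolate_18 up to that node: 4 branches. From isolate_27 up to the same node: 3 branches. Total: 4 + 3 = 7.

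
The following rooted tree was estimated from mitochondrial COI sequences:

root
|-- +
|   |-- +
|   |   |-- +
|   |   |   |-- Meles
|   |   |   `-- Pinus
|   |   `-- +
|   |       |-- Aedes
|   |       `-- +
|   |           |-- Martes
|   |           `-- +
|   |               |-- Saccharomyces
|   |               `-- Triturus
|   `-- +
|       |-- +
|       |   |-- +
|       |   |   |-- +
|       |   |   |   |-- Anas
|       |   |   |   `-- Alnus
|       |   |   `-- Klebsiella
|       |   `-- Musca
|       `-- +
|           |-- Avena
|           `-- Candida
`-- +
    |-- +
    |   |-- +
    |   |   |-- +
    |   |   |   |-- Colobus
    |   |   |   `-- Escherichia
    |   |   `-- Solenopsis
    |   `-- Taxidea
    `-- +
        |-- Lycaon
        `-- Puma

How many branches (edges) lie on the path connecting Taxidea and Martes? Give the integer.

8

The MRCA of Taxidea and Martes is the root of the tree.
From Taxidea up to that node: 3 branches. From Martes up to the same node: 5 branches. Total: 3 + 5 = 8.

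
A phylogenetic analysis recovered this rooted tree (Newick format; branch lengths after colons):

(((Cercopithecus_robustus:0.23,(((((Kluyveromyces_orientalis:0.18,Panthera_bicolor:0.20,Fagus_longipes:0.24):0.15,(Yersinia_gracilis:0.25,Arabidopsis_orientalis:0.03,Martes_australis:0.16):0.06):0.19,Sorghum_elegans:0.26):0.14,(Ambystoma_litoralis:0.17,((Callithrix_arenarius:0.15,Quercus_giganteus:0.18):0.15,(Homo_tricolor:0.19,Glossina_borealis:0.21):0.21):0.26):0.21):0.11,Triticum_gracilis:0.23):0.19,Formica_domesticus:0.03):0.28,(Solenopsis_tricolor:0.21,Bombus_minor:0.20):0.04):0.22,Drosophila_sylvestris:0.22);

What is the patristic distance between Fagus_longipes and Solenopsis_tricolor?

The path runs Fagus_longipes → … → MRCA → … → Solenopsis_tricolor; the MRCA is the node subtending ((Cercopithecus_robustus,(((((Kluyveromyces_orientalis,Panthera_bicolor,Fagus_longipes),(Yersinia_gracilis,Arabidopsis_orientalis,Martes_australis)),Sorghum_elegans),(Ambystoma_litoralis,((Callithrix_arenarius,Quercus_giganteus),(Homo_tricolor,Glossina_borealis)))),Triticum_gracilis),Formica_domesticus),(Solenopsis_tricolor,Bombus_minor)).
Branch lengths along that path: 0.24 + 0.15 + 0.19 + 0.14 + 0.11 + 0.19 + 0.28 + 0.04 + 0.21 = 1.55.

1.55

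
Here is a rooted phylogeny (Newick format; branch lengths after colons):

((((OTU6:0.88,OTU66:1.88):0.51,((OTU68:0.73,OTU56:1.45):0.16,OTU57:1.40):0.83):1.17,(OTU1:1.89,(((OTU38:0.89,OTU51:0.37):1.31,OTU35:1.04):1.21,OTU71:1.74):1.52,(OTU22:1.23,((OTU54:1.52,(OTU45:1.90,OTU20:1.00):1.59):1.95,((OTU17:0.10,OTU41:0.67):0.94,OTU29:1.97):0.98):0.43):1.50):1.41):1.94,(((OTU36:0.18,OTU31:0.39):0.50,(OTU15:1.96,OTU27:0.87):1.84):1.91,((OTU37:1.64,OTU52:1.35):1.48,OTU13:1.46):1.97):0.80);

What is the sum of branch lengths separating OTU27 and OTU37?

9.71

The path runs OTU27 → … → MRCA → … → OTU37; the MRCA is the node subtending (((OTU36,OTU31),(OTU15,OTU27)),((OTU37,OTU52),OTU13)).
Branch lengths along that path: 0.87 + 1.84 + 1.91 + 1.97 + 1.48 + 1.64 = 9.71.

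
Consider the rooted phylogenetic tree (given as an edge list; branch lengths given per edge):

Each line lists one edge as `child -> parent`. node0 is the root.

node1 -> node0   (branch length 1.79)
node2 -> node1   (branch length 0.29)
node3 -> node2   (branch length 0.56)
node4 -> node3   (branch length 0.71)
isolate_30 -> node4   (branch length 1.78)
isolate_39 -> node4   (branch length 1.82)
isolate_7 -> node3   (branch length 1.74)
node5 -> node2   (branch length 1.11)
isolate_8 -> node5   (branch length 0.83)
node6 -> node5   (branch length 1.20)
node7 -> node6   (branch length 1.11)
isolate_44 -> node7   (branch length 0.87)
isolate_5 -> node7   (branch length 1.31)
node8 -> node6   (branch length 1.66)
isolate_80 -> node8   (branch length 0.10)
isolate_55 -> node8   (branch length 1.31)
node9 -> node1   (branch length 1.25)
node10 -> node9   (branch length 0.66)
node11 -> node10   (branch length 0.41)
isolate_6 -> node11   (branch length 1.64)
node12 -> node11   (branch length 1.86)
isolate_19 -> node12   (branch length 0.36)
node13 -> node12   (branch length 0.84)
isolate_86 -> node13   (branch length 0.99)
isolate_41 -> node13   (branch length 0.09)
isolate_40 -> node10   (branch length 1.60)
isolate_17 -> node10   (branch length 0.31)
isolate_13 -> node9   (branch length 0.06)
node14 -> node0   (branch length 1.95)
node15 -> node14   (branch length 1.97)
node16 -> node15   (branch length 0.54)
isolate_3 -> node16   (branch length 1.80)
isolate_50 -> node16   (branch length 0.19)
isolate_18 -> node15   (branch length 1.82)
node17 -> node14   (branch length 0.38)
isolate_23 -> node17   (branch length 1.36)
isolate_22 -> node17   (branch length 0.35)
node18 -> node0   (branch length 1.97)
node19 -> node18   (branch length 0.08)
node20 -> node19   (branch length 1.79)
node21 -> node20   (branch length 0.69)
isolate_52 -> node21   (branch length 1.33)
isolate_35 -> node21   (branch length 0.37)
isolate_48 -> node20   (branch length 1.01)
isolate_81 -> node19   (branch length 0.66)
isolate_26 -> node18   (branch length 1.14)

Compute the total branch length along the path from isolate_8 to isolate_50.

The path runs isolate_8 → … → MRCA → … → isolate_50; the MRCA is the root of the tree.
Branch lengths along that path: 0.83 + 1.11 + 0.29 + 1.79 + 1.95 + 1.97 + 0.54 + 0.19 = 8.67.

8.67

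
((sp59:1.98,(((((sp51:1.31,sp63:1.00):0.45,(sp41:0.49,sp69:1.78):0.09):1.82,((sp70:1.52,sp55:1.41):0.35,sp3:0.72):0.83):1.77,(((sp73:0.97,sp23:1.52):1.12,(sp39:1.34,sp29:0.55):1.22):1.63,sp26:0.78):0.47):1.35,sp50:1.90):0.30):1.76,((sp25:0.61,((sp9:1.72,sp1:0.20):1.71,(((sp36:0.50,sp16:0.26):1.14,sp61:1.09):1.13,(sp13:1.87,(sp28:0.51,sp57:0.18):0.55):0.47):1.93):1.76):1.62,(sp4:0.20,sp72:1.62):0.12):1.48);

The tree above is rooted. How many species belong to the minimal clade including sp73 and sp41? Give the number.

The MRCA of sp73 and sp41 is the node subtending ((((sp51,sp63),(sp41,sp69)),((sp70,sp55),sp3)),(((sp73,sp23),(sp39,sp29)),sp26)).
That clade contains 12 terminal taxa: sp23, sp26, sp29, sp3, sp39, sp41, sp51, sp55, sp63, sp69, sp70, sp73.

12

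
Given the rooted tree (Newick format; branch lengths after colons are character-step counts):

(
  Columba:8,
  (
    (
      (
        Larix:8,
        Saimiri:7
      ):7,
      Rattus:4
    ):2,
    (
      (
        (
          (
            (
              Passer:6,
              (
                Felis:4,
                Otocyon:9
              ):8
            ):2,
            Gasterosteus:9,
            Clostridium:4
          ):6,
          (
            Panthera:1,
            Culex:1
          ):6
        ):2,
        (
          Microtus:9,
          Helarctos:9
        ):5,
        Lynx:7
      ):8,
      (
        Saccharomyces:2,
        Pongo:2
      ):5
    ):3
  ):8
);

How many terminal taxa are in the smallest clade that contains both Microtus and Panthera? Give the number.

10

The MRCA of Microtus and Panthera is the node subtending ((((Passer,(Felis,Otocyon)),Gasterosteus,Clostridium),(Panthera,Culex)),(Microtus,Helarctos),Lynx).
That clade contains 10 terminal taxa: Clostridium, Culex, Felis, Gasterosteus, Helarctos, Lynx, Microtus, Otocyon, Panthera, Passer.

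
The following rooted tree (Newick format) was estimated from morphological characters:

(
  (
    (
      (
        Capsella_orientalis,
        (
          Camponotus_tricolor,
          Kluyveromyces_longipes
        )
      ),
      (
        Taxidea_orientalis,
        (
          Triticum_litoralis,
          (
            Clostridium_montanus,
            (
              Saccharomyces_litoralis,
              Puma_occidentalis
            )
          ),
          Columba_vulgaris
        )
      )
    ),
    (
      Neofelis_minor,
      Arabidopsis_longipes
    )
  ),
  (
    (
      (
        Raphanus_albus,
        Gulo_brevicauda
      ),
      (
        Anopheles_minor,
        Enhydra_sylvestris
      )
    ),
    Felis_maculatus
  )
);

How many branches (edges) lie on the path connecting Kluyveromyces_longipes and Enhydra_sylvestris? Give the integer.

9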